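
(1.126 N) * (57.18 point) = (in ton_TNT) 5.429e-12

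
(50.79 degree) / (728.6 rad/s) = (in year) 3.858e-11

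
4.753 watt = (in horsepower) 0.006374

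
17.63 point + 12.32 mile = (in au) 1.325e-07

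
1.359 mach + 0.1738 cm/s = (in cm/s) 4.627e+04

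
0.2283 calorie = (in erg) 9.552e+06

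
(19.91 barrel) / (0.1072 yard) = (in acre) 0.00798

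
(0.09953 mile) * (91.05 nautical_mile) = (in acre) 6674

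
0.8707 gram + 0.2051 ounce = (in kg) 0.006685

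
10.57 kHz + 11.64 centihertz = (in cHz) 1.057e+06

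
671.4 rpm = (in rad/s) 70.31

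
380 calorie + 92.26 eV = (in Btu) 1.507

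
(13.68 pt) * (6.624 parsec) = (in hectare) 9.864e+10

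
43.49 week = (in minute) 4.384e+05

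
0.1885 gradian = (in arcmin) 10.18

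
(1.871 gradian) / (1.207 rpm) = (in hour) 6.459e-05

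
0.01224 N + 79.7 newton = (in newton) 79.71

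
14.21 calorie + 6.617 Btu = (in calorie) 1683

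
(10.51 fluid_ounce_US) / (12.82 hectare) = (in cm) 2.424e-07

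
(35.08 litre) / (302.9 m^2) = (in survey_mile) 7.196e-08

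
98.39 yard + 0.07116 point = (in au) 6.014e-10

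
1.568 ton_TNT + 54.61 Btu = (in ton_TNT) 1.568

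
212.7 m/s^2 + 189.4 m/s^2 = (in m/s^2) 402.1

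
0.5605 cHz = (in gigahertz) 5.605e-12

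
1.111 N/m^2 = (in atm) 1.096e-05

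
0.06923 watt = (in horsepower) 9.284e-05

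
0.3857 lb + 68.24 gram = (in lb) 0.5361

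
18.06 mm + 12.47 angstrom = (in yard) 0.01975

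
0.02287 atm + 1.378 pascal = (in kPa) 2.319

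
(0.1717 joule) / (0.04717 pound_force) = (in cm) 81.83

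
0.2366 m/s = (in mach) 0.0006949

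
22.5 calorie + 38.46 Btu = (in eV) 2.539e+23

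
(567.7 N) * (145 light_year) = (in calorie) 1.861e+20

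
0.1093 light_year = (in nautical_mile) 5.583e+11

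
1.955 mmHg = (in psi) 0.0378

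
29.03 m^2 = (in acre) 0.007173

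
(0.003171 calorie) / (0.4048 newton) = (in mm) 32.78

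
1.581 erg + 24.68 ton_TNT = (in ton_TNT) 24.68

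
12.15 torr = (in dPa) 1.62e+04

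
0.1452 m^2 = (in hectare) 1.452e-05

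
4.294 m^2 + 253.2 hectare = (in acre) 625.7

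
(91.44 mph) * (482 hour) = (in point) 2.011e+11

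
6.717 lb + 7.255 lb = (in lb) 13.97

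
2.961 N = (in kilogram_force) 0.3019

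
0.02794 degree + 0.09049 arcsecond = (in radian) 0.0004881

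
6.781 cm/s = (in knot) 0.1318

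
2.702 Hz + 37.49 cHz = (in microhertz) 3.077e+06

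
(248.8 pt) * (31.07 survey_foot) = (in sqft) 8.947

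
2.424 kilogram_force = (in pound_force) 5.344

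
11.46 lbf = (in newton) 50.98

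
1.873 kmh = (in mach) 0.001528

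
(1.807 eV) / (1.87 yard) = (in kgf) 1.727e-20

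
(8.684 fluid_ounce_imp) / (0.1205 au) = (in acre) 3.382e-18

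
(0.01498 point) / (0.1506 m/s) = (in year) 1.113e-12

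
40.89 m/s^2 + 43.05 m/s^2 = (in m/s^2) 83.94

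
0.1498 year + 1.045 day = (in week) 7.96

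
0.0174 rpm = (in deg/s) 0.1044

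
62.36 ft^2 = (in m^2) 5.793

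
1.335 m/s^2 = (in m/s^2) 1.335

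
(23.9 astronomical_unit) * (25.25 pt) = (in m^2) 3.185e+10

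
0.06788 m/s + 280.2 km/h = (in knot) 151.4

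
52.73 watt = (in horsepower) 0.07071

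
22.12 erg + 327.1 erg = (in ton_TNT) 8.347e-15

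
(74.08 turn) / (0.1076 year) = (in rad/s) 0.0001372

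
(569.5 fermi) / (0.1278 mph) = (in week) 1.648e-17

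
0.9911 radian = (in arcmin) 3407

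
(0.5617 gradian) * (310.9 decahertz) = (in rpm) 261.9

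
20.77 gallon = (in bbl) 0.4945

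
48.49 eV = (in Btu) 7.364e-21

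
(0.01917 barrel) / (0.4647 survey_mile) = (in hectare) 4.075e-10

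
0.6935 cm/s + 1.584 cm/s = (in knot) 0.04427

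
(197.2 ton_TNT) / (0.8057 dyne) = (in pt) 2.903e+20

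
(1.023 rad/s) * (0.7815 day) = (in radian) 6.907e+04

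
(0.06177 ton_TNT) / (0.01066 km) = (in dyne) 2.424e+12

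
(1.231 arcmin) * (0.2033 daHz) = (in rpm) 0.006952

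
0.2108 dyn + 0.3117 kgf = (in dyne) 3.057e+05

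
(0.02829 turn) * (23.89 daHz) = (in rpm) 405.5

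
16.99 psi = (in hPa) 1171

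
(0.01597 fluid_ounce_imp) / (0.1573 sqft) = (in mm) 0.03105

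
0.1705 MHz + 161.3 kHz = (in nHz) 3.318e+14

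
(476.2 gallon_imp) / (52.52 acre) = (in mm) 0.01019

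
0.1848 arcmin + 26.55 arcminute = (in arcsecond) 1604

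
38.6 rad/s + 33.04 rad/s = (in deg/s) 4105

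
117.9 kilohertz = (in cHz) 1.179e+07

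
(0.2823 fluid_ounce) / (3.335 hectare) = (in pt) 7.096e-07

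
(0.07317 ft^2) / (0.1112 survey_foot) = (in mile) 0.0001246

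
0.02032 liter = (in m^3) 2.032e-05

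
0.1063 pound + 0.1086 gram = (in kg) 0.04833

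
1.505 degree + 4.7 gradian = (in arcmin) 344.1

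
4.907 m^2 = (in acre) 0.001213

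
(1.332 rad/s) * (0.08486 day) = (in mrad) 9.766e+06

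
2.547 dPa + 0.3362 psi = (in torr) 17.39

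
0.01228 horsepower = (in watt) 9.157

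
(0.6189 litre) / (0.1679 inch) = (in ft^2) 1.562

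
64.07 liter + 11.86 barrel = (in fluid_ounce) 6.593e+04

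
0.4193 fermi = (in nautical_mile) 2.264e-19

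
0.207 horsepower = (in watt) 154.4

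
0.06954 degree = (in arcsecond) 250.3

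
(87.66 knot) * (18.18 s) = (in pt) 2.324e+06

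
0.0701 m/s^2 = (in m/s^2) 0.0701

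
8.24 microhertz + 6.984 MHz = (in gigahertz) 0.006984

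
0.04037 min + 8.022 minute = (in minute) 8.062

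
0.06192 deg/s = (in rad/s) 0.001081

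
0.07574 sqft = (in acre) 1.739e-06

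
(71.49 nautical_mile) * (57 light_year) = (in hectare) 7.14e+18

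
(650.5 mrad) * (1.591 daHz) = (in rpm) 98.83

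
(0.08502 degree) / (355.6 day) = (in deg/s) 2.767e-09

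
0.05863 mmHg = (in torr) 0.05863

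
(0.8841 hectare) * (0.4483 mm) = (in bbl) 24.93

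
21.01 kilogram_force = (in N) 206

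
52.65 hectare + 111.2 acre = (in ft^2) 1.051e+07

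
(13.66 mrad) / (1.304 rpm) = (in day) 1.158e-06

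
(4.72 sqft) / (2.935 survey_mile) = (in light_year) 9.813e-21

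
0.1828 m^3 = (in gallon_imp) 40.21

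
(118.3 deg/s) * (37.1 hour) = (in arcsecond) 5.688e+10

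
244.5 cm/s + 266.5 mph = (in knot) 236.3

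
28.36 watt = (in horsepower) 0.03803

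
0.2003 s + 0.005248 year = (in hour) 45.97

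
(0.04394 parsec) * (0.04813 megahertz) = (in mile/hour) 1.46e+20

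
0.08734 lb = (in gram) 39.62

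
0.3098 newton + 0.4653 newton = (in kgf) 0.07904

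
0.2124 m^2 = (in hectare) 2.124e-05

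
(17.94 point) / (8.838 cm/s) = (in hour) 1.989e-05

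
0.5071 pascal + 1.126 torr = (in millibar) 1.506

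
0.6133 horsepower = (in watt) 457.3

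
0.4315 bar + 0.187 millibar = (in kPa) 43.17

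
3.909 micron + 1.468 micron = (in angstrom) 5.377e+04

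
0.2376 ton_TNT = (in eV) 6.205e+27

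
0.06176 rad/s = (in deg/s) 3.539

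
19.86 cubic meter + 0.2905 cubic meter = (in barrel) 126.7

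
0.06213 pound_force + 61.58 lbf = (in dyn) 2.742e+07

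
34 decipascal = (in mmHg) 0.0255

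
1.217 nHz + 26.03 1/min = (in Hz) 0.4338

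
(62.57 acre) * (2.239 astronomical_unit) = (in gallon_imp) 1.866e+19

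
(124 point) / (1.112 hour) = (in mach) 3.209e-08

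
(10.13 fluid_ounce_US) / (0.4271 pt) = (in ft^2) 21.4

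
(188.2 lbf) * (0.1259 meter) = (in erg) 1.054e+09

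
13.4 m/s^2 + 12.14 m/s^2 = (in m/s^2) 25.54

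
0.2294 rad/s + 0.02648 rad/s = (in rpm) 2.443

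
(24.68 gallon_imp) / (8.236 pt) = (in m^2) 38.62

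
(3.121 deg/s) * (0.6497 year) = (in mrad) 1.116e+09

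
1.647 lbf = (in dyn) 7.326e+05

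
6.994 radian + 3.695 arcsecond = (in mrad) 6994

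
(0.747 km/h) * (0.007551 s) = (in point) 4.441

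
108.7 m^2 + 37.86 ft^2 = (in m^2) 112.2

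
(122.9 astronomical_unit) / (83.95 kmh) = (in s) 7.884e+11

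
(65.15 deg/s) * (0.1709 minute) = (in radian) 11.66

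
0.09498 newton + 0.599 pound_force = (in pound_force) 0.6204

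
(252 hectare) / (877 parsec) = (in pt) 2.64e-10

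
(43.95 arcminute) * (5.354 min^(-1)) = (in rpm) 0.01089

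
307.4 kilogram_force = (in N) 3015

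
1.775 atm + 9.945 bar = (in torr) 8808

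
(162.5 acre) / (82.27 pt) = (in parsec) 7.343e-10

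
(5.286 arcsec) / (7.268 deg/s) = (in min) 3.367e-06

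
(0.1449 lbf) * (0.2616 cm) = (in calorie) 0.000403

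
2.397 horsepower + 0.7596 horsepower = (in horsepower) 3.157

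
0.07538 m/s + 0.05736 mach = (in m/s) 19.61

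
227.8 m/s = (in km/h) 820.1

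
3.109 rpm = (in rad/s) 0.3256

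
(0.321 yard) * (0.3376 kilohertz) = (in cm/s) 9909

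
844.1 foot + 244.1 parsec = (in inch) 2.965e+20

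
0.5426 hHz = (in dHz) 542.6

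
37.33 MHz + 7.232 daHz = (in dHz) 3.733e+08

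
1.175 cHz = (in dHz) 0.1175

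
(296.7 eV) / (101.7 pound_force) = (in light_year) 1.111e-35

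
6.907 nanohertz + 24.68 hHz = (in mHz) 2.468e+06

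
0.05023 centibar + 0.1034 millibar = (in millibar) 0.6057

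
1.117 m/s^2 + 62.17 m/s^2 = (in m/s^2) 63.29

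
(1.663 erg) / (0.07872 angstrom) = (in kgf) 2154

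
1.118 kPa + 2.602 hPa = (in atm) 0.0136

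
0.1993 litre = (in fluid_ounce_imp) 7.014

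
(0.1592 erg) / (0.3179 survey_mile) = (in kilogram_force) 3.173e-12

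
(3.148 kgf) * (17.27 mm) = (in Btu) 0.0005053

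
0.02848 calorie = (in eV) 7.437e+17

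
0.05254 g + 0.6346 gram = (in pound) 0.001515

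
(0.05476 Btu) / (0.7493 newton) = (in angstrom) 7.711e+11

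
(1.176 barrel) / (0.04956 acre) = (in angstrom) 9.322e+06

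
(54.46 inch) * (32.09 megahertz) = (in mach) 1.304e+05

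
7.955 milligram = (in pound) 1.754e-05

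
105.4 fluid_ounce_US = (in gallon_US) 0.8234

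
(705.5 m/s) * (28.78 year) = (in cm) 6.403e+13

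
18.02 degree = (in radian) 0.3145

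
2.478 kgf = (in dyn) 2.43e+06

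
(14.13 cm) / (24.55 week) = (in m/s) 9.517e-09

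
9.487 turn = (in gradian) 3795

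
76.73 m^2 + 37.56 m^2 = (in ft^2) 1230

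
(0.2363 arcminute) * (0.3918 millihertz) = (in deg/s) 1.543e-06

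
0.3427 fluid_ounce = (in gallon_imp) 0.002229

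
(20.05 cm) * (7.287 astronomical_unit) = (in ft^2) 2.353e+12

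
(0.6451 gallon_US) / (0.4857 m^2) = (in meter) 0.005028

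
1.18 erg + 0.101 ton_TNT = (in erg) 4.226e+15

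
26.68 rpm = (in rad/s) 2.794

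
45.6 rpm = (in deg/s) 273.6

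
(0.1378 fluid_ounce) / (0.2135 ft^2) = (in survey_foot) 0.0006741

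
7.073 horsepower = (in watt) 5274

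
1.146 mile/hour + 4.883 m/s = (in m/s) 5.395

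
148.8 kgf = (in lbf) 328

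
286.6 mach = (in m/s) 9.759e+04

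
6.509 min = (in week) 0.0006457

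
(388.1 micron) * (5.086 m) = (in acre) 4.878e-07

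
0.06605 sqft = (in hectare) 6.136e-07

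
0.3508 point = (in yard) 0.0001353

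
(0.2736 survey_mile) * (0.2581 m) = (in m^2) 113.6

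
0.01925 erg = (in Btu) 1.825e-12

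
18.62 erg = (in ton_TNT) 4.45e-16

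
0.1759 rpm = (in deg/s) 1.055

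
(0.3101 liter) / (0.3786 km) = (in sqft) 8.816e-06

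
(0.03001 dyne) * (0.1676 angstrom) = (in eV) 31.39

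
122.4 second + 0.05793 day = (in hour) 1.424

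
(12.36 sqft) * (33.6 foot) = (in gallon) 3107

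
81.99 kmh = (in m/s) 22.77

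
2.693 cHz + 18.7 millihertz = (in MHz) 4.563e-08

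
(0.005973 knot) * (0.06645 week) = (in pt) 3.501e+05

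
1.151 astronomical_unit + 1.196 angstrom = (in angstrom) 1.722e+21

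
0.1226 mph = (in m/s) 0.05481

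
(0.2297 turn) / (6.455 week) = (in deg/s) 2.118e-05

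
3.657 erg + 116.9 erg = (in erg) 120.6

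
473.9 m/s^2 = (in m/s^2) 473.9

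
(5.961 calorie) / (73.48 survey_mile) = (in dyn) 21.09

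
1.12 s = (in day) 1.296e-05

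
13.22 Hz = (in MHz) 1.322e-05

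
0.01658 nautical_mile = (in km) 0.03071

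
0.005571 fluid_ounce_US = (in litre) 0.0001648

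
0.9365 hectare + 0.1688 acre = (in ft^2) 1.082e+05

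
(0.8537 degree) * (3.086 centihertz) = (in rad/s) 0.0004598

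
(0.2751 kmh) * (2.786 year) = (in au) 4.488e-05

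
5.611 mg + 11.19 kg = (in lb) 24.67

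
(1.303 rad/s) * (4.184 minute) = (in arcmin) 1.125e+06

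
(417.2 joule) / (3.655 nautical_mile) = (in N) 0.06163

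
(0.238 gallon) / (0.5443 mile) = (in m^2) 1.028e-06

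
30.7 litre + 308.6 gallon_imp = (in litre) 1434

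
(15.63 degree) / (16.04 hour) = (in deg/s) 0.0002707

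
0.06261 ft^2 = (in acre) 1.437e-06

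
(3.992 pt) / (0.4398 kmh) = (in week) 1.906e-08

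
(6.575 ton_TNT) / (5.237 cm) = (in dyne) 5.253e+16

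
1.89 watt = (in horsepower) 0.002535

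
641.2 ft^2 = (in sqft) 641.2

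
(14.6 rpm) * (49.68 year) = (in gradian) 1.525e+11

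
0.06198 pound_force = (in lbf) 0.06198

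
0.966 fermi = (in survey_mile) 6.002e-19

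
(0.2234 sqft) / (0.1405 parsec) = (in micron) 4.787e-12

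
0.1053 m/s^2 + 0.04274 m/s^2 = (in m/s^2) 0.148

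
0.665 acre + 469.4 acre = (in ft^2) 2.048e+07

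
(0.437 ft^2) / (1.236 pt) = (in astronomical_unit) 6.224e-10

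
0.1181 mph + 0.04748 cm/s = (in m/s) 0.05327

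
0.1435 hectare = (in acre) 0.3546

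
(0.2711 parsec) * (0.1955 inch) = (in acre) 1.026e+10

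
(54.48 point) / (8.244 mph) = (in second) 0.005215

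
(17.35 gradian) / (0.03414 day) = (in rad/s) 9.239e-05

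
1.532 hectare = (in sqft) 1.649e+05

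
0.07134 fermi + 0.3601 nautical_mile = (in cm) 6.669e+04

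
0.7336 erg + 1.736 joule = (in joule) 1.736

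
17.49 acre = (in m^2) 7.078e+04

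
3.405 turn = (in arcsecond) 4.413e+06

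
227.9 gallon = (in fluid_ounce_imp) 3.036e+04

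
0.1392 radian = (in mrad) 139.2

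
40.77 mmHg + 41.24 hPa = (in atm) 0.09435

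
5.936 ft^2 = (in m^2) 0.5515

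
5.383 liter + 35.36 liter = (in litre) 40.74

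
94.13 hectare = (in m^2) 9.413e+05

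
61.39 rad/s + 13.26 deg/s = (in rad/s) 61.62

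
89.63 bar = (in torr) 6.723e+04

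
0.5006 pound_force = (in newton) 2.227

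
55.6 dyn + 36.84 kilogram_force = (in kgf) 36.84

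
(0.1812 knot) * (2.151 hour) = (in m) 721.8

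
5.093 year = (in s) 1.606e+08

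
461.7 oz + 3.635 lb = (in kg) 14.74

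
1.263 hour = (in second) 4547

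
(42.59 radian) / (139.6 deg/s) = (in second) 17.48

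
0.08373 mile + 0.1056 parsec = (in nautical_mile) 1.759e+12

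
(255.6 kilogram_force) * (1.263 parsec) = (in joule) 9.769e+19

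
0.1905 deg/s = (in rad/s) 0.003325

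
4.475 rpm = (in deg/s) 26.85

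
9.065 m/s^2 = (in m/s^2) 9.065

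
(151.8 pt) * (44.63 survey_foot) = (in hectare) 7.285e-05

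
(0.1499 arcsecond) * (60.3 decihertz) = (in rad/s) 4.382e-06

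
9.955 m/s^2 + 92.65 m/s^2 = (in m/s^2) 102.6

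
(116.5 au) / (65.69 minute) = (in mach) 1.299e+07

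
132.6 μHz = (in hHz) 1.326e-06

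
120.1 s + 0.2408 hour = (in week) 0.001632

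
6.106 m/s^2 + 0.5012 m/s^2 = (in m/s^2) 6.607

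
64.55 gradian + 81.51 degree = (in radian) 2.437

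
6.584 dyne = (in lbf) 1.48e-05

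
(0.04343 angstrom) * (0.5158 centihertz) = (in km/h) 8.064e-14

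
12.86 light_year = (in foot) 3.992e+17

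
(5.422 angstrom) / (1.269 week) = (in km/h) 2.543e-15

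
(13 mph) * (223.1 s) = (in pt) 3.675e+06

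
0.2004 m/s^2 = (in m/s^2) 0.2004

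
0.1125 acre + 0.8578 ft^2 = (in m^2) 455.4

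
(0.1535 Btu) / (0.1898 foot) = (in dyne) 2.799e+08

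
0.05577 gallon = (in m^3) 0.0002111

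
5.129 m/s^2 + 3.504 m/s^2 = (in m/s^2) 8.633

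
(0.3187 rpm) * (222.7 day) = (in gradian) 4.088e+07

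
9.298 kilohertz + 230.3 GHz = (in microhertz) 2.303e+17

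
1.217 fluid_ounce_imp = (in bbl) 0.0002175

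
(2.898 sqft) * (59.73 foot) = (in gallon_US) 1295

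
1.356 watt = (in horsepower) 0.001818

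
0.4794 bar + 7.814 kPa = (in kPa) 55.75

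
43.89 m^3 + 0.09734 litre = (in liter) 4.389e+04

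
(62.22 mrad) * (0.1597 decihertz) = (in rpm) 0.009489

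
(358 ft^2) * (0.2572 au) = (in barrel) 8.049e+12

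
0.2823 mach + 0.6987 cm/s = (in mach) 0.2823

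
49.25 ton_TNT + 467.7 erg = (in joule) 2.061e+11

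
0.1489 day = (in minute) 214.4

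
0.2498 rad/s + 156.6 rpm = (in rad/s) 16.65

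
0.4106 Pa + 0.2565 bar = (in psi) 3.72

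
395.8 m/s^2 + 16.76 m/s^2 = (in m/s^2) 412.6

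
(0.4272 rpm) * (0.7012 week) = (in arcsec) 3.913e+09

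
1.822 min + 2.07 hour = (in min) 126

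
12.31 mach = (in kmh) 1.509e+04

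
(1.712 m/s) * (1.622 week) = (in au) 1.123e-05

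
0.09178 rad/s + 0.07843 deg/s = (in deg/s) 5.337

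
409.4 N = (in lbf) 92.04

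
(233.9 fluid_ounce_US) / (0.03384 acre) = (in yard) 5.524e-05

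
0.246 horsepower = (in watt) 183.4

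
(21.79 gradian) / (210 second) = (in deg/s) 0.09339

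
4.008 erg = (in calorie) 9.579e-08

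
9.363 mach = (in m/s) 3188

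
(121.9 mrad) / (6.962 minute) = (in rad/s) 0.0002918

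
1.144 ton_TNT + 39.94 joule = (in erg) 4.786e+16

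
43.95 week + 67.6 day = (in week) 53.61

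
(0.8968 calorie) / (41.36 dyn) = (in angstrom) 9.072e+13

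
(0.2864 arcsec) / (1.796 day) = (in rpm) 8.545e-11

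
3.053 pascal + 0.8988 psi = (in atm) 0.06119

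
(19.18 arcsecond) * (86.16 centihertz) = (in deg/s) 0.00459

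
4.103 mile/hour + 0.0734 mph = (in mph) 4.176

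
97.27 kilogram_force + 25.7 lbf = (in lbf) 240.1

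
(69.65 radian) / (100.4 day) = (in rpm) 7.667e-05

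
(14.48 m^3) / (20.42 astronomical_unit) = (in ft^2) 5.102e-11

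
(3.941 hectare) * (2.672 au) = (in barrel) 9.908e+16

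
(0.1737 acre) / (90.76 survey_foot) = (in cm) 2541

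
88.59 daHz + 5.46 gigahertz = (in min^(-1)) 3.276e+11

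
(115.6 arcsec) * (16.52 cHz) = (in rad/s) 9.259e-05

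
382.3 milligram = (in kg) 0.0003823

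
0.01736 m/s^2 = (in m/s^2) 0.01736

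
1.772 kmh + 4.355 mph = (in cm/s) 243.9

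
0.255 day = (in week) 0.03643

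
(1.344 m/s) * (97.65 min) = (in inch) 3.1e+05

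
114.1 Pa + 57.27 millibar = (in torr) 43.81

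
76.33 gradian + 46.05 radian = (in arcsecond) 9.746e+06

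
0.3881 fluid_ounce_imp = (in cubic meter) 1.103e-05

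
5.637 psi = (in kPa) 38.87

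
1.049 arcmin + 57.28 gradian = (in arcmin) 3094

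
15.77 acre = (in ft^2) 6.869e+05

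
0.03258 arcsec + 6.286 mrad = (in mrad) 6.286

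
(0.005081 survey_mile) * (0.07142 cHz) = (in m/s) 0.00584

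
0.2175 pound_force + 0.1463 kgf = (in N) 2.402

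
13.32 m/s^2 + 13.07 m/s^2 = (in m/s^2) 26.39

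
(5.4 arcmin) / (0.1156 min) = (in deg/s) 0.01298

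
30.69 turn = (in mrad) 1.928e+05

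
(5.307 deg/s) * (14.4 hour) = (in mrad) 4.802e+06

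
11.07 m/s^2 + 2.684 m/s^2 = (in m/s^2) 13.75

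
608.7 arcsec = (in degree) 0.1691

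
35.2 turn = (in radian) 221.2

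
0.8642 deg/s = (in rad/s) 0.01508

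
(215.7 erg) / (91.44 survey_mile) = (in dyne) 1.466e-05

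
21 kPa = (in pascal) 2.1e+04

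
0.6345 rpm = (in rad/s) 0.06644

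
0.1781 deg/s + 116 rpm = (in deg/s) 696.2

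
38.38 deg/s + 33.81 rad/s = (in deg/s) 1976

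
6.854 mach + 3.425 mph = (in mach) 6.858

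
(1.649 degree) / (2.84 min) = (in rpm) 0.001613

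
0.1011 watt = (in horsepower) 0.0001356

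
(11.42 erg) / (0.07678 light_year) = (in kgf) 1.603e-22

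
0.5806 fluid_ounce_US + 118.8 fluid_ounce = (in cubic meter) 0.003531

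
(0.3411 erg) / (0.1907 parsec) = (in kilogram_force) 5.911e-25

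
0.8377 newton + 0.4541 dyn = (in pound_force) 0.1883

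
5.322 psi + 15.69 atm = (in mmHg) 1.22e+04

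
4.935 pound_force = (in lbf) 4.935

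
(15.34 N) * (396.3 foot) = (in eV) 1.157e+22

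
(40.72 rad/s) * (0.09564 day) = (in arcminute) 1.157e+09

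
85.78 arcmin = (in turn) 0.003971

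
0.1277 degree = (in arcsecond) 459.7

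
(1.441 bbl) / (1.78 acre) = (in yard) 3.478e-05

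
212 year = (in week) 1.105e+04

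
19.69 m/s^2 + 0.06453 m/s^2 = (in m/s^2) 19.75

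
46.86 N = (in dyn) 4.686e+06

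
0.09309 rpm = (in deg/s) 0.5585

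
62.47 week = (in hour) 1.049e+04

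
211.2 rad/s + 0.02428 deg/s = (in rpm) 2017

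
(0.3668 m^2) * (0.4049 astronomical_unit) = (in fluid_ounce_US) 7.513e+14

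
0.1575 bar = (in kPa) 15.75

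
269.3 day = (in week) 38.47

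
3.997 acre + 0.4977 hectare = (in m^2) 2.115e+04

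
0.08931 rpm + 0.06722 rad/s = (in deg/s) 4.387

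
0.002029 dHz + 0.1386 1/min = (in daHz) 0.0002513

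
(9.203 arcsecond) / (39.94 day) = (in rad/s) 1.293e-11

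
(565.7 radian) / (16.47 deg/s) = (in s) 1968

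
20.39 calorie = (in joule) 85.31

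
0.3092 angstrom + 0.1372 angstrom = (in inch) 1.757e-09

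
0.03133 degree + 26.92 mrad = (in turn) 0.004371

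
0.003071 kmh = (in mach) 2.505e-06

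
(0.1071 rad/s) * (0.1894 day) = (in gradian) 1.116e+05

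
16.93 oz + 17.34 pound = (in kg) 8.345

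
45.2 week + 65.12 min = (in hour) 7595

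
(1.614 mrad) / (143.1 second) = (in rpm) 0.0001077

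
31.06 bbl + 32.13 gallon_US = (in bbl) 31.83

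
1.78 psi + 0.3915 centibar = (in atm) 0.125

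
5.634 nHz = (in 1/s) 5.634e-09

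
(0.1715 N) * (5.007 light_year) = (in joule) 8.124e+15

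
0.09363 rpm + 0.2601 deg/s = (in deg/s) 0.8219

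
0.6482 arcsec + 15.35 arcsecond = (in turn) 1.234e-05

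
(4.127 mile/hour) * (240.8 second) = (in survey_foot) 1458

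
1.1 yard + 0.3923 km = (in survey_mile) 0.2444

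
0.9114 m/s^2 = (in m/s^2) 0.9114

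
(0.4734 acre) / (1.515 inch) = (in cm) 4.979e+06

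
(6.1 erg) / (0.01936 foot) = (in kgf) 1.054e-05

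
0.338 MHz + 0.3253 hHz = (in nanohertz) 3.38e+14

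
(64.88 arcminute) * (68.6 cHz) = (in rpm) 0.1236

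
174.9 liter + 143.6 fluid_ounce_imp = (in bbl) 1.126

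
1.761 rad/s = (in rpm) 16.82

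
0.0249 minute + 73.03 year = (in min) 3.838e+07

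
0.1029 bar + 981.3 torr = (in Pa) 1.411e+05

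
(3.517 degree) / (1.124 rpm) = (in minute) 0.008692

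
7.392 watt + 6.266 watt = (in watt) 13.66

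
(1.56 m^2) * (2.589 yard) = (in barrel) 23.23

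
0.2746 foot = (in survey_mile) 5.201e-05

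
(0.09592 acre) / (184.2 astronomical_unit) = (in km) 1.409e-14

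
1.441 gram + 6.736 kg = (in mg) 6.737e+06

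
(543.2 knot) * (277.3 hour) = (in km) 2.79e+05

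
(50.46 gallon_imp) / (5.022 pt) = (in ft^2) 1394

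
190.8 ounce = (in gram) 5409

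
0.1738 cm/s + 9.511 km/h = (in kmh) 9.517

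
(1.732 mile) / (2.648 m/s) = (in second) 1053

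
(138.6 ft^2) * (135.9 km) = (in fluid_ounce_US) 5.917e+10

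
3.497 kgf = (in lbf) 7.71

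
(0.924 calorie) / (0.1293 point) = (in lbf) 1.905e+04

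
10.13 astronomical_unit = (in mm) 1.515e+15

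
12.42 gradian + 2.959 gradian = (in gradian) 15.38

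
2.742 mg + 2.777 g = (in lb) 0.006128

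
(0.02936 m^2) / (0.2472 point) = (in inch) 1.325e+04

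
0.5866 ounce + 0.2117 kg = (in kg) 0.2283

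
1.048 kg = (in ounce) 36.97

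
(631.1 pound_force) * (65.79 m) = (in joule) 1.847e+05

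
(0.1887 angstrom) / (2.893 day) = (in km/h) 2.718e-16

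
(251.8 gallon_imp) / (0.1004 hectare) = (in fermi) 1.14e+12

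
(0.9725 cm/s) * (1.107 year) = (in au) 2.269e-06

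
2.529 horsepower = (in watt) 1886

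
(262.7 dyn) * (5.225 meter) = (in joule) 0.01373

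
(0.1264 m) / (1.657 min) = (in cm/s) 0.1271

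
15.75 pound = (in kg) 7.144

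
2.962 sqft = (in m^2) 0.2752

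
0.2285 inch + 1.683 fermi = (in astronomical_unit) 3.88e-14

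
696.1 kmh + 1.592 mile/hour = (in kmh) 698.7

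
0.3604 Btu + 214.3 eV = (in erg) 3.802e+09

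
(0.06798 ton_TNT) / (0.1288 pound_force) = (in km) 4.964e+05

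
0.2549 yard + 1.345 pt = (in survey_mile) 0.0001451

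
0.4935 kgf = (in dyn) 4.84e+05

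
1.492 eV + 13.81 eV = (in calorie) 5.86e-19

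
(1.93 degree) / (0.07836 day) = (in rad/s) 4.975e-06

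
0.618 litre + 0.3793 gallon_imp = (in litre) 2.342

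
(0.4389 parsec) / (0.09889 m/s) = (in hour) 3.804e+13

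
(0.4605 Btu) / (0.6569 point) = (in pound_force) 4.713e+05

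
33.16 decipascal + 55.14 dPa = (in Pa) 8.83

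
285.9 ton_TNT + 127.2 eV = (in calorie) 2.859e+11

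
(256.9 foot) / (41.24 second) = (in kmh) 6.835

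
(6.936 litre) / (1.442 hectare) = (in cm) 4.81e-05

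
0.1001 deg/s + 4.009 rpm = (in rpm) 4.026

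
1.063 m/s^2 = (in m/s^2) 1.063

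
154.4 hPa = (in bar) 0.1544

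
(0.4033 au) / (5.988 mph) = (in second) 2.254e+10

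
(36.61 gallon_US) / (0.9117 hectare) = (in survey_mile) 9.445e-09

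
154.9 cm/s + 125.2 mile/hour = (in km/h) 207.1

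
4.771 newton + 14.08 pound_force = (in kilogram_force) 6.873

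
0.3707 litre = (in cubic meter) 0.0003707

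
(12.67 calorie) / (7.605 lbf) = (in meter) 1.567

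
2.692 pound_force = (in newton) 11.97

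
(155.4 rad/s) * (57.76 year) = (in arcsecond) 5.839e+16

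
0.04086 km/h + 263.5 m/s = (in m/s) 263.5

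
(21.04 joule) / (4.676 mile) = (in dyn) 279.6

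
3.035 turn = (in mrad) 1.907e+04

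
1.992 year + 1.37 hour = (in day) 727.1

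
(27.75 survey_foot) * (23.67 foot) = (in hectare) 0.006102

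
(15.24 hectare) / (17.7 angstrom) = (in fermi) 8.61e+28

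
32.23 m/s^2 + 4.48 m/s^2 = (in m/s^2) 36.71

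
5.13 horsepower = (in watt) 3825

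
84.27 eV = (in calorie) 3.227e-18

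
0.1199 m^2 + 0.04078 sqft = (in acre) 3.056e-05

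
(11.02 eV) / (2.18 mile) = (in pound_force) 1.131e-22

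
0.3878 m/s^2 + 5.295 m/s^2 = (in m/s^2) 5.683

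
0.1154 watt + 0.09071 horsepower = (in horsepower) 0.09086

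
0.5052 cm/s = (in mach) 1.484e-05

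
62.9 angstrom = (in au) 4.205e-20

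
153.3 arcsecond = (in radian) 0.0007432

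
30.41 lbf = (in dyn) 1.353e+07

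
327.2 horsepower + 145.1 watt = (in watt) 2.441e+05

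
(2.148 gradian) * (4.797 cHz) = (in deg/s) 0.09274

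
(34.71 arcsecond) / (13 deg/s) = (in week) 1.226e-09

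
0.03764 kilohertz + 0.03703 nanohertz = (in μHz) 3.764e+07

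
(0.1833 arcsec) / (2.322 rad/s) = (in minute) 6.379e-09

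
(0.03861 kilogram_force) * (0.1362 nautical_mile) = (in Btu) 0.09052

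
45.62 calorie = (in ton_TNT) 4.562e-08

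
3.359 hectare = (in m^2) 3.359e+04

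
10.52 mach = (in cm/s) 3.582e+05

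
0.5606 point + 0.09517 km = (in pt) 2.698e+05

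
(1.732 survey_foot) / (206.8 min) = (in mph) 9.517e-05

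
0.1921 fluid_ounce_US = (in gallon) 0.001501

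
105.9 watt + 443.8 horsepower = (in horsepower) 443.9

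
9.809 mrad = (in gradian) 0.6245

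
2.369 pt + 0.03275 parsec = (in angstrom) 1.011e+25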